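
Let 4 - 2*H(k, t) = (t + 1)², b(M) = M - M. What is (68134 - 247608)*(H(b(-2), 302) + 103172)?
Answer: -10278386243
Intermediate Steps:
b(M) = 0
H(k, t) = 2 - (1 + t)²/2 (H(k, t) = 2 - (t + 1)²/2 = 2 - (1 + t)²/2)
(68134 - 247608)*(H(b(-2), 302) + 103172) = (68134 - 247608)*((2 - (1 + 302)²/2) + 103172) = -179474*((2 - ½*303²) + 103172) = -179474*((2 - ½*91809) + 103172) = -179474*((2 - 91809/2) + 103172) = -179474*(-91805/2 + 103172) = -179474*114539/2 = -10278386243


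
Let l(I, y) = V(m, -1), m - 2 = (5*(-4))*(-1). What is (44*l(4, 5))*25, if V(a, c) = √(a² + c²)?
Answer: 1100*√485 ≈ 24225.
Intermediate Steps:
m = 22 (m = 2 + (5*(-4))*(-1) = 2 - 20*(-1) = 2 + 20 = 22)
l(I, y) = √485 (l(I, y) = √(22² + (-1)²) = √(484 + 1) = √485)
(44*l(4, 5))*25 = (44*√485)*25 = 1100*√485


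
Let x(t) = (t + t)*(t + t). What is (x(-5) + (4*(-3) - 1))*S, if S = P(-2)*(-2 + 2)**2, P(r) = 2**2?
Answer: 0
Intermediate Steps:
P(r) = 4
x(t) = 4*t**2 (x(t) = (2*t)*(2*t) = 4*t**2)
S = 0 (S = 4*(-2 + 2)**2 = 4*0**2 = 4*0 = 0)
(x(-5) + (4*(-3) - 1))*S = (4*(-5)**2 + (4*(-3) - 1))*0 = (4*25 + (-12 - 1))*0 = (100 - 13)*0 = 87*0 = 0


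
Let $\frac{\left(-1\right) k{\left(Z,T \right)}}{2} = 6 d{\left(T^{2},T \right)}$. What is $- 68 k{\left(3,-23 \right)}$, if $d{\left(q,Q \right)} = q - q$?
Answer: $0$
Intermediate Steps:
$d{\left(q,Q \right)} = 0$
$k{\left(Z,T \right)} = 0$ ($k{\left(Z,T \right)} = - 2 \cdot 6 \cdot 0 = \left(-2\right) 0 = 0$)
$- 68 k{\left(3,-23 \right)} = \left(-68\right) 0 = 0$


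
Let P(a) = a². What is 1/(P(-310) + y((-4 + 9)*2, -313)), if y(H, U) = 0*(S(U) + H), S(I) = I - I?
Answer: 1/96100 ≈ 1.0406e-5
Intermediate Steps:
S(I) = 0
y(H, U) = 0 (y(H, U) = 0*(0 + H) = 0*H = 0)
1/(P(-310) + y((-4 + 9)*2, -313)) = 1/((-310)² + 0) = 1/(96100 + 0) = 1/96100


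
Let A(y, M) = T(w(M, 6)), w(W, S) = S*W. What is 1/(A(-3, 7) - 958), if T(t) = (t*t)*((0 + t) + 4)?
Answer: 1/80186 ≈ 1.2471e-5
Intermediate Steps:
T(t) = t²*(4 + t) (T(t) = t²*(t + 4) = t²*(4 + t))
A(y, M) = 36*M²*(4 + 6*M) (A(y, M) = (6*M)²*(4 + 6*M) = (36*M²)*(4 + 6*M) = 36*M²*(4 + 6*M))
1/(A(-3, 7) - 958) = 1/(7²*(144 + 216*7) - 958) = 1/(49*(144 + 1512) - 958) = 1/(49*1656 - 958) = 1/(81144 - 958) = 1/80186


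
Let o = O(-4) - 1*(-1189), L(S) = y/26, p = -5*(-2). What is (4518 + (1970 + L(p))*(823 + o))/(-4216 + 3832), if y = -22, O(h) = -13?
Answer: -17077045/1664 ≈ -10263.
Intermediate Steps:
p = 10
L(S) = -11/13 (L(S) = -22/26 = -22*1/26 = -11/13)
o = 1176 (o = -13 - 1*(-1189) = -13 + 1189 = 1176)
(4518 + (1970 + L(p))*(823 + o))/(-4216 + 3832) = (4518 + (1970 - 11/13)*(823 + 1176))/(-4216 + 3832) = (4518 + (25599/13)*1999)/(-384) = (4518 + 51172401/13)*(-1/384) = (51231135/13)*(-1/384) = -17077045/1664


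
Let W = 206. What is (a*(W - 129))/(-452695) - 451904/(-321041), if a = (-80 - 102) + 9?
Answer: 208851268441/145333655495 ≈ 1.4370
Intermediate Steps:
a = -173 (a = -182 + 9 = -173)
(a*(W - 129))/(-452695) - 451904/(-321041) = -173*(206 - 129)/(-452695) - 451904/(-321041) = -173*77*(-1/452695) - 451904*(-1/321041) = -13321*(-1/452695) + 451904/321041 = 13321/452695 + 451904/321041 = 208851268441/145333655495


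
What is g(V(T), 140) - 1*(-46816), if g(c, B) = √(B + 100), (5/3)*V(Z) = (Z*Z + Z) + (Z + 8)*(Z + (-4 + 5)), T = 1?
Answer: 46816 + 4*√15 ≈ 46832.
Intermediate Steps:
V(Z) = 3*Z/5 + 3*Z²/5 + 3*(1 + Z)*(8 + Z)/5 (V(Z) = 3*((Z*Z + Z) + (Z + 8)*(Z + (-4 + 5)))/5 = 3*((Z² + Z) + (8 + Z)*(Z + 1))/5 = 3*((Z + Z²) + (8 + Z)*(1 + Z))/5 = 3*((Z + Z²) + (1 + Z)*(8 + Z))/5 = 3*(Z + Z² + (1 + Z)*(8 + Z))/5 = 3*Z/5 + 3*Z²/5 + 3*(1 + Z)*(8 + Z)/5)
g(c, B) = √(100 + B)
g(V(T), 140) - 1*(-46816) = √(100 + 140) - 1*(-46816) = √240 + 46816 = 4*√15 + 46816 = 46816 + 4*√15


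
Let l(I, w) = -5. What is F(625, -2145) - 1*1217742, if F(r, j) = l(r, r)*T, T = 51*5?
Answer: -1219017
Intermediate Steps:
T = 255
F(r, j) = -1275 (F(r, j) = -5*255 = -1275)
F(625, -2145) - 1*1217742 = -1275 - 1*1217742 = -1275 - 1217742 = -1219017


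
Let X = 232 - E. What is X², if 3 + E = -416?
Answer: 423801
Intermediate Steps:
E = -419 (E = -3 - 416 = -419)
X = 651 (X = 232 - 1*(-419) = 232 + 419 = 651)
X² = 651² = 423801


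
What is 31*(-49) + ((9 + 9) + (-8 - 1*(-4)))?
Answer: -1505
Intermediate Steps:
31*(-49) + ((9 + 9) + (-8 - 1*(-4))) = -1519 + (18 + (-8 + 4)) = -1519 + (18 - 4) = -1519 + 14 = -1505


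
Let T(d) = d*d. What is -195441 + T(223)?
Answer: -145712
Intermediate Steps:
T(d) = d²
-195441 + T(223) = -195441 + 223² = -195441 + 49729 = -145712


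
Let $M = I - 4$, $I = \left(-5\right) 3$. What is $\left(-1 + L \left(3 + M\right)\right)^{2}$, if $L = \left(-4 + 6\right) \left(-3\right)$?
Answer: $9025$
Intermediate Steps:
$I = -15$
$M = -19$ ($M = -15 - 4 = -19$)
$L = -6$ ($L = 2 \left(-3\right) = -6$)
$\left(-1 + L \left(3 + M\right)\right)^{2} = \left(-1 - 6 \left(3 - 19\right)\right)^{2} = \left(-1 - -96\right)^{2} = \left(-1 + 96\right)^{2} = 95^{2} = 9025$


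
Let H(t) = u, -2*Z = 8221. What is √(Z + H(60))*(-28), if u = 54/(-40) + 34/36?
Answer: -14*I*√3699815/15 ≈ -1795.3*I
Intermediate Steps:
Z = -8221/2 (Z = -½*8221 = -8221/2 ≈ -4110.5)
u = -73/180 (u = 54*(-1/40) + 34*(1/36) = -27/20 + 17/18 = -73/180 ≈ -0.40556)
H(t) = -73/180
√(Z + H(60))*(-28) = √(-8221/2 - 73/180)*(-28) = √(-739963/180)*(-28) = (I*√3699815/30)*(-28) = -14*I*√3699815/15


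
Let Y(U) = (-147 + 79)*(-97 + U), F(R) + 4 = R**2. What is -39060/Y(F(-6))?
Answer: -1953/221 ≈ -8.8371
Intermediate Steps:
F(R) = -4 + R**2
Y(U) = 6596 - 68*U (Y(U) = -68*(-97 + U) = 6596 - 68*U)
-39060/Y(F(-6)) = -39060/(6596 - 68*(-4 + (-6)**2)) = -39060/(6596 - 68*(-4 + 36)) = -39060/(6596 - 68*32) = -39060/(6596 - 2176) = -39060/4420 = -39060*1/4420 = -1953/221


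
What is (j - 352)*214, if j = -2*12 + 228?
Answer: -31672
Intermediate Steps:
j = 204 (j = -24 + 228 = 204)
(j - 352)*214 = (204 - 352)*214 = -148*214 = -31672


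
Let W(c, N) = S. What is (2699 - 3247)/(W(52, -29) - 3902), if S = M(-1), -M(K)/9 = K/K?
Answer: 548/3911 ≈ 0.14012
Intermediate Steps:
M(K) = -9 (M(K) = -9*K/K = -9*1 = -9)
S = -9
W(c, N) = -9
(2699 - 3247)/(W(52, -29) - 3902) = (2699 - 3247)/(-9 - 3902) = -548/(-3911) = -548*(-1/3911) = 548/3911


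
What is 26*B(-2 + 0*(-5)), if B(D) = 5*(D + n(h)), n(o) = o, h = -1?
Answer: -390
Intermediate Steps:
B(D) = -5 + 5*D (B(D) = 5*(D - 1) = 5*(-1 + D) = -5 + 5*D)
26*B(-2 + 0*(-5)) = 26*(-5 + 5*(-2 + 0*(-5))) = 26*(-5 + 5*(-2 + 0)) = 26*(-5 + 5*(-2)) = 26*(-5 - 10) = 26*(-15) = -390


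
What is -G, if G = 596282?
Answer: -596282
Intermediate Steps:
-G = -1*596282 = -596282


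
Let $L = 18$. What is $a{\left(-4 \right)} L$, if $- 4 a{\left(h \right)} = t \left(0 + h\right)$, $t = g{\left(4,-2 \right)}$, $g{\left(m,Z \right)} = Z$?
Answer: $-36$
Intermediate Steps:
$t = -2$
$a{\left(h \right)} = \frac{h}{2}$ ($a{\left(h \right)} = - \frac{\left(-2\right) \left(0 + h\right)}{4} = - \frac{\left(-2\right) h}{4} = \frac{h}{2}$)
$a{\left(-4 \right)} L = \frac{1}{2} \left(-4\right) 18 = \left(-2\right) 18 = -36$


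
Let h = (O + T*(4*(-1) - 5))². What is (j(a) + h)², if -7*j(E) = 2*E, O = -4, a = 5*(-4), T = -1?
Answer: 46225/49 ≈ 943.37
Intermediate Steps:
a = -20
h = 25 (h = (-4 - (4*(-1) - 5))² = (-4 - (-4 - 5))² = (-4 - 1*(-9))² = (-4 + 9)² = 5² = 25)
j(E) = -2*E/7
(j(a) + h)² = (-2/7*(-20) + 25)² = (40/7 + 25)² = (215/7)² = 46225/49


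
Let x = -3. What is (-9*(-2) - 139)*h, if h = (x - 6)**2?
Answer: -9801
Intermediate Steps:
h = 81 (h = (-3 - 6)**2 = (-9)**2 = 81)
(-9*(-2) - 139)*h = (-9*(-2) - 139)*81 = (18 - 139)*81 = -121*81 = -9801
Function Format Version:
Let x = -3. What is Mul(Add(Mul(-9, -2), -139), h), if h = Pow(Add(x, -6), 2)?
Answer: -9801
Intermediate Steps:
h = 81 (h = Pow(Add(-3, -6), 2) = Pow(-9, 2) = 81)
Mul(Add(Mul(-9, -2), -139), h) = Mul(Add(Mul(-9, -2), -139), 81) = Mul(Add(18, -139), 81) = Mul(-121, 81) = -9801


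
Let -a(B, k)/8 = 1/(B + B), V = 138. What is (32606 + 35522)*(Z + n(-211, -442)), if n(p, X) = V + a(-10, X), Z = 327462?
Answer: 111593800256/5 ≈ 2.2319e+10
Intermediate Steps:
a(B, k) = -4/B (a(B, k) = -8/(B + B) = -8*1/(2*B) = -4/B)
n(p, X) = 692/5 (n(p, X) = 138 - 4/(-10) = 138 - 4*(-⅒) = 138 + ⅖ = 692/5)
(32606 + 35522)*(Z + n(-211, -442)) = (32606 + 35522)*(327462 + 692/5) = 68128*(1638002/5) = 111593800256/5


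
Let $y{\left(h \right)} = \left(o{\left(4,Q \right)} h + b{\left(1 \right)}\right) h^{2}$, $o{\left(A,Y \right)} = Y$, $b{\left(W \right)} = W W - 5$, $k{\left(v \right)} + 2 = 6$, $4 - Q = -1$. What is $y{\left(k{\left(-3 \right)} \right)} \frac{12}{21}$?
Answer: $\frac{1024}{7} \approx 146.29$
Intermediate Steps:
$Q = 5$ ($Q = 4 - -1 = 4 + 1 = 5$)
$k{\left(v \right)} = 4$ ($k{\left(v \right)} = -2 + 6 = 4$)
$b{\left(W \right)} = -5 + W^{2}$ ($b{\left(W \right)} = W^{2} - 5 = -5 + W^{2}$)
$y{\left(h \right)} = h^{2} \left(-4 + 5 h\right)$ ($y{\left(h \right)} = \left(5 h - \left(5 - 1^{2}\right)\right) h^{2} = \left(5 h + \left(-5 + 1\right)\right) h^{2} = \left(5 h - 4\right) h^{2} = \left(-4 + 5 h\right) h^{2} = h^{2} \left(-4 + 5 h\right)$)
$y{\left(k{\left(-3 \right)} \right)} \frac{12}{21} = 4^{2} \left(-4 + 5 \cdot 4\right) \frac{12}{21} = 16 \left(-4 + 20\right) 12 \cdot \frac{1}{21} = 16 \cdot 16 \cdot \frac{4}{7} = 256 \cdot \frac{4}{7} = \frac{1024}{7}$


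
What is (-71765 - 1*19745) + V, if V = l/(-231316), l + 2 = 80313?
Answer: -21167807471/231316 ≈ -91510.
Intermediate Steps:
l = 80311 (l = -2 + 80313 = 80311)
V = -80311/231316 (V = 80311/(-231316) = 80311*(-1/231316) = -80311/231316 ≈ -0.34719)
(-71765 - 1*19745) + V = (-71765 - 1*19745) - 80311/231316 = (-71765 - 19745) - 80311/231316 = -91510 - 80311/231316 = -21167807471/231316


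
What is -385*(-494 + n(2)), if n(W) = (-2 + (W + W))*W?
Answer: 188650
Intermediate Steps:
n(W) = W*(-2 + 2*W) (n(W) = (-2 + 2*W)*W = W*(-2 + 2*W))
-385*(-494 + n(2)) = -385*(-494 + 2*2*(-1 + 2)) = -385*(-494 + 2*2*1) = -385*(-494 + 4) = -385*(-490) = 188650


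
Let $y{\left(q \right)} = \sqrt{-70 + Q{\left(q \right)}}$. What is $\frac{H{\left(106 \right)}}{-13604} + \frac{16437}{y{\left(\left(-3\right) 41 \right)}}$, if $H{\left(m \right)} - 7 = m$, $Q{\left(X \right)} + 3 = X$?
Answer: $- \frac{113}{13604} - \frac{16437 i}{14} \approx -0.0083064 - 1174.1 i$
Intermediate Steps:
$Q{\left(X \right)} = -3 + X$
$y{\left(q \right)} = \sqrt{-73 + q}$ ($y{\left(q \right)} = \sqrt{-70 + \left(-3 + q\right)} = \sqrt{-73 + q}$)
$H{\left(m \right)} = 7 + m$
$\frac{H{\left(106 \right)}}{-13604} + \frac{16437}{y{\left(\left(-3\right) 41 \right)}} = \frac{7 + 106}{-13604} + \frac{16437}{\sqrt{-73 - 123}} = 113 \left(- \frac{1}{13604}\right) + \frac{16437}{\sqrt{-73 - 123}} = - \frac{113}{13604} + \frac{16437}{\sqrt{-196}} = - \frac{113}{13604} + \frac{16437}{14 i} = - \frac{113}{13604} + 16437 \left(- \frac{i}{14}\right) = - \frac{113}{13604} - \frac{16437 i}{14}$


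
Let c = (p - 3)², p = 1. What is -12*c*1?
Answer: -48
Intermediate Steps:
c = 4 (c = (1 - 3)² = (-2)² = 4)
-12*c*1 = -12*4*1 = -48*1 = -48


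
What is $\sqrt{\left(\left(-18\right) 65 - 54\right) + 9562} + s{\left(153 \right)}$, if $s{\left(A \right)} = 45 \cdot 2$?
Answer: $90 + \sqrt{8338} \approx 181.31$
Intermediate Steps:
$s{\left(A \right)} = 90$
$\sqrt{\left(\left(-18\right) 65 - 54\right) + 9562} + s{\left(153 \right)} = \sqrt{\left(\left(-18\right) 65 - 54\right) + 9562} + 90 = \sqrt{\left(-1170 - 54\right) + 9562} + 90 = \sqrt{-1224 + 9562} + 90 = \sqrt{8338} + 90 = 90 + \sqrt{8338}$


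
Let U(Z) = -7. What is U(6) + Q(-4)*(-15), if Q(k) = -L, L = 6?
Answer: 83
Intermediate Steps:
Q(k) = -6 (Q(k) = -1*6 = -6)
U(6) + Q(-4)*(-15) = -7 - 6*(-15) = -7 + 90 = 83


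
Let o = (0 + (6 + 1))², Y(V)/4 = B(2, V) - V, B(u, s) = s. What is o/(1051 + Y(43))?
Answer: 49/1051 ≈ 0.046622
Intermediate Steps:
Y(V) = 0 (Y(V) = 4*(V - V) = 4*0 = 0)
o = 49 (o = (0 + 7)² = 7² = 49)
o/(1051 + Y(43)) = 49/(1051 + 0) = 49/1051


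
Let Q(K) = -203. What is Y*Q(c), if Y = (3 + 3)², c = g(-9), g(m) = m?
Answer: -7308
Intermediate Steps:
c = -9
Y = 36 (Y = 6² = 36)
Y*Q(c) = 36*(-203) = -7308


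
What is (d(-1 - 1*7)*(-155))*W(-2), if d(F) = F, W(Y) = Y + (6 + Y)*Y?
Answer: -12400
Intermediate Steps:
W(Y) = Y + Y*(6 + Y)
(d(-1 - 1*7)*(-155))*W(-2) = ((-1 - 1*7)*(-155))*(-2*(7 - 2)) = ((-1 - 7)*(-155))*(-2*5) = -8*(-155)*(-10) = 1240*(-10) = -12400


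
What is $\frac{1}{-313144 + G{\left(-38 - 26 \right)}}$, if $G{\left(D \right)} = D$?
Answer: $- \frac{1}{313208} \approx -3.1928 \cdot 10^{-6}$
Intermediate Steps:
$\frac{1}{-313144 + G{\left(-38 - 26 \right)}} = \frac{1}{-313144 - 64} = \frac{1}{-313208} = - \frac{1}{313208}$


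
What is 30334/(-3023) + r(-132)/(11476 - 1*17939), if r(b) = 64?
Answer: -196242114/19537649 ≈ -10.044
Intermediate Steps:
30334/(-3023) + r(-132)/(11476 - 1*17939) = 30334/(-3023) + 64/(11476 - 1*17939) = 30334*(-1/3023) + 64/(11476 - 17939) = -30334/3023 + 64/(-6463) = -30334/3023 + 64*(-1/6463) = -30334/3023 - 64/6463 = -196242114/19537649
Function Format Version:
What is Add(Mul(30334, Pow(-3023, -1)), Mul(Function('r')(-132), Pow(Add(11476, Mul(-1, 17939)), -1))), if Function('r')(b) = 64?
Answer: Rational(-196242114, 19537649) ≈ -10.044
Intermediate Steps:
Add(Mul(30334, Pow(-3023, -1)), Mul(Function('r')(-132), Pow(Add(11476, Mul(-1, 17939)), -1))) = Add(Mul(30334, Pow(-3023, -1)), Mul(64, Pow(Add(11476, Mul(-1, 17939)), -1))) = Add(Mul(30334, Rational(-1, 3023)), Mul(64, Pow(Add(11476, -17939), -1))) = Add(Rational(-30334, 3023), Mul(64, Pow(-6463, -1))) = Add(Rational(-30334, 3023), Mul(64, Rational(-1, 6463))) = Add(Rational(-30334, 3023), Rational(-64, 6463)) = Rational(-196242114, 19537649)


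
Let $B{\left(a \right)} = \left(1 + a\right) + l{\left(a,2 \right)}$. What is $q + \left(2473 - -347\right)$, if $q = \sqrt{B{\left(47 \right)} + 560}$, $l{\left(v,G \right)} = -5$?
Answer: $2820 + 3 \sqrt{67} \approx 2844.6$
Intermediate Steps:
$B{\left(a \right)} = -4 + a$ ($B{\left(a \right)} = \left(1 + a\right) - 5 = -4 + a$)
$q = 3 \sqrt{67}$ ($q = \sqrt{\left(-4 + 47\right) + 560} = \sqrt{43 + 560} = \sqrt{603} = 3 \sqrt{67} \approx 24.556$)
$q + \left(2473 - -347\right) = 3 \sqrt{67} + \left(2473 - -347\right) = 3 \sqrt{67} + \left(2473 + 347\right) = 3 \sqrt{67} + 2820 = 2820 + 3 \sqrt{67}$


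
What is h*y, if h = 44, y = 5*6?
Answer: 1320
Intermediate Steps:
y = 30
h*y = 44*30 = 1320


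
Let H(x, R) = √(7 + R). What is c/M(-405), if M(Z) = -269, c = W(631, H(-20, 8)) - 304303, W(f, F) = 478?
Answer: 303825/269 ≈ 1129.5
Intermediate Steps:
c = -303825 (c = 478 - 304303 = -303825)
c/M(-405) = -303825/(-269) = -303825*(-1/269) = 303825/269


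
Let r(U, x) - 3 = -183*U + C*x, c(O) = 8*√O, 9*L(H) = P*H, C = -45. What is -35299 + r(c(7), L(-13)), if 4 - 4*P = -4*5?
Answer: -34906 - 1464*√7 ≈ -38779.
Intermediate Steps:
P = 6 (P = 1 - (-1)*5 = 1 - ¼*(-20) = 1 + 5 = 6)
L(H) = 2*H/3 (L(H) = (6*H)/9 = 2*H/3)
r(U, x) = 3 - 183*U - 45*x (r(U, x) = 3 + (-183*U - 45*x) = 3 - 183*U - 45*x)
-35299 + r(c(7), L(-13)) = -35299 + (3 - 1464*√7 - 30*(-13)) = -35299 + (3 - 1464*√7 - 45*(-26/3)) = -35299 + (3 - 1464*√7 + 390) = -35299 + (393 - 1464*√7) = -34906 - 1464*√7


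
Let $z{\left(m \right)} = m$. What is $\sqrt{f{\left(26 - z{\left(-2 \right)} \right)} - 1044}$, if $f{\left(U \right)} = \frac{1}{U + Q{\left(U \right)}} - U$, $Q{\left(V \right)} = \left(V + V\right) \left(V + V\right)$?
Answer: $\frac{i \sqrt{2682919337}}{1582} \approx 32.741 i$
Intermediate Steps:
$Q{\left(V \right)} = 4 V^{2}$ ($Q{\left(V \right)} = 2 V 2 V = 4 V^{2}$)
$f{\left(U \right)} = \frac{1}{U + 4 U^{2}} - U$
$\sqrt{f{\left(26 - z{\left(-2 \right)} \right)} - 1044} = \sqrt{\frac{1 - \left(26 - -2\right)^{2} - 4 \left(26 - -2\right)^{3}}{\left(26 - -2\right) \left(1 + 4 \left(26 - -2\right)\right)} - 1044} = \sqrt{\frac{1 - \left(26 + 2\right)^{2} - 4 \left(26 + 2\right)^{3}}{\left(26 + 2\right) \left(1 + 4 \left(26 + 2\right)\right)} - 1044} = \sqrt{\frac{1 - 28^{2} - 4 \cdot 28^{3}}{28 \left(1 + 4 \cdot 28\right)} - 1044} = \sqrt{\frac{1 - 784 - 87808}{28 \left(1 + 112\right)} - 1044} = \sqrt{\frac{1 - 784 - 87808}{28 \cdot 113} - 1044} = \sqrt{\frac{1}{28} \cdot \frac{1}{113} \left(-88591\right) - 1044} = \sqrt{- \frac{88591}{3164} - 1044} = \sqrt{- \frac{3391807}{3164}} = \frac{i \sqrt{2682919337}}{1582}$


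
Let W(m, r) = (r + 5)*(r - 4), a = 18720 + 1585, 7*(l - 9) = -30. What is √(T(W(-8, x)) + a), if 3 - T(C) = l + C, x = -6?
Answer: √994371/7 ≈ 142.45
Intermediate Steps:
l = 33/7 (l = 9 + (⅐)*(-30) = 9 - 30/7 = 33/7 ≈ 4.7143)
a = 20305
W(m, r) = (-4 + r)*(5 + r) (W(m, r) = (5 + r)*(-4 + r) = (-4 + r)*(5 + r))
T(C) = -12/7 - C (T(C) = 3 - (33/7 + C) = 3 + (-33/7 - C) = -12/7 - C)
√(T(W(-8, x)) + a) = √((-12/7 - (-20 - 6 + (-6)²)) + 20305) = √((-12/7 - (-20 - 6 + 36)) + 20305) = √((-12/7 - 1*10) + 20305) = √((-12/7 - 10) + 20305) = √(-82/7 + 20305) = √(142053/7) = √994371/7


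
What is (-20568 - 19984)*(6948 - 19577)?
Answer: 512131208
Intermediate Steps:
(-20568 - 19984)*(6948 - 19577) = -40552*(-12629) = 512131208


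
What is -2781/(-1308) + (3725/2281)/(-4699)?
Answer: 9934350313/4673230684 ≈ 2.1258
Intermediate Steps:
-2781/(-1308) + (3725/2281)/(-4699) = -2781*(-1/1308) + (3725*(1/2281))*(-1/4699) = 927/436 + (3725/2281)*(-1/4699) = 927/436 - 3725/10718419 = 9934350313/4673230684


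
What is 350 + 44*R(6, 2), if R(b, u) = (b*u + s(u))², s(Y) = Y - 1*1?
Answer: 7786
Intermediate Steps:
s(Y) = -1 + Y (s(Y) = Y - 1 = -1 + Y)
R(b, u) = (-1 + u + b*u)² (R(b, u) = (b*u + (-1 + u))² = (-1 + u + b*u)²)
350 + 44*R(6, 2) = 350 + 44*(-1 + 2 + 6*2)² = 350 + 44*(-1 + 2 + 12)² = 350 + 44*13² = 350 + 44*169 = 350 + 7436 = 7786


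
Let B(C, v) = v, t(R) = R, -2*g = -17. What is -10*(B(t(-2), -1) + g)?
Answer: -75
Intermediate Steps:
g = 17/2 (g = -½*(-17) = 17/2 ≈ 8.5000)
-10*(B(t(-2), -1) + g) = -10*(-1 + 17/2) = -10*15/2 = -75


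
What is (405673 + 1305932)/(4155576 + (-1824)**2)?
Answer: 81505/356312 ≈ 0.22875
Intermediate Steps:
(405673 + 1305932)/(4155576 + (-1824)**2) = 1711605/(4155576 + 3326976) = 1711605/7482552 = 1711605*(1/7482552) = 81505/356312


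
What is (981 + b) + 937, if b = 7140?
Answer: 9058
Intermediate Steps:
(981 + b) + 937 = (981 + 7140) + 937 = 8121 + 937 = 9058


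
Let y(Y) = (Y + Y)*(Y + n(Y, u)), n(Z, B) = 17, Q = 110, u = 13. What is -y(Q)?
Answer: -27940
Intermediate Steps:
y(Y) = 2*Y*(17 + Y) (y(Y) = (Y + Y)*(Y + 17) = (2*Y)*(17 + Y) = 2*Y*(17 + Y))
-y(Q) = -2*110*(17 + 110) = -2*110*127 = -1*27940 = -27940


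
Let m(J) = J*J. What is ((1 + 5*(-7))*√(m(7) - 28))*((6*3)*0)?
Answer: 0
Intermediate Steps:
m(J) = J²
((1 + 5*(-7))*√(m(7) - 28))*((6*3)*0) = ((1 + 5*(-7))*√(7² - 28))*((6*3)*0) = ((1 - 35)*√(49 - 28))*(18*0) = -34*√21*0 = 0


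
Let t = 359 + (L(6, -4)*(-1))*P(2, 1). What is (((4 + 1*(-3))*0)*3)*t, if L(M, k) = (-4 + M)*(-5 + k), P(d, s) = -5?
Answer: 0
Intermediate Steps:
L(M, k) = (-5 + k)*(-4 + M)
t = 269 (t = 359 + ((20 - 5*6 - 4*(-4) + 6*(-4))*(-1))*(-5) = 359 + ((20 - 30 + 16 - 24)*(-1))*(-5) = 359 - 18*(-1)*(-5) = 359 + 18*(-5) = 359 - 90 = 269)
(((4 + 1*(-3))*0)*3)*t = (((4 + 1*(-3))*0)*3)*269 = (((4 - 3)*0)*3)*269 = ((1*0)*3)*269 = (0*3)*269 = 0*269 = 0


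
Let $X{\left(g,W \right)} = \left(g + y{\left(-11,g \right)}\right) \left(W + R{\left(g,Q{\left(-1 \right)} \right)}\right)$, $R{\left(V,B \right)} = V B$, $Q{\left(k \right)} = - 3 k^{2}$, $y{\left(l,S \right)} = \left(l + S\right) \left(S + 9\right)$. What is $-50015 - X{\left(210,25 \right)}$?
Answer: $26443540$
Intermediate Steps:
$y{\left(l,S \right)} = \left(9 + S\right) \left(S + l\right)$ ($y{\left(l,S \right)} = \left(S + l\right) \left(9 + S\right) = \left(9 + S\right) \left(S + l\right)$)
$R{\left(V,B \right)} = B V$
$X{\left(g,W \right)} = \left(W - 3 g\right) \left(-99 + g^{2} - g\right)$ ($X{\left(g,W \right)} = \left(g + \left(g^{2} + 9 g + 9 \left(-11\right) + g \left(-11\right)\right)\right) \left(W + - 3 \left(-1\right)^{2} g\right) = \left(g + \left(g^{2} + 9 g - 99 - 11 g\right)\right) \left(W + \left(-3\right) 1 g\right) = \left(g - \left(99 - g^{2} + 2 g\right)\right) \left(W - 3 g\right) = \left(-99 + g^{2} - g\right) \left(W - 3 g\right) = \left(W - 3 g\right) \left(-99 + g^{2} - g\right)$)
$-50015 - X{\left(210,25 \right)} = -50015 - \left(\left(-99\right) 25 - 3 \cdot 210^{3} + 3 \cdot 210^{2} + 297 \cdot 210 + 25 \cdot 210^{2} - 25 \cdot 210\right) = -50015 - \left(-2475 - 27783000 + 3 \cdot 44100 + 62370 + 25 \cdot 44100 - 5250\right) = -50015 - \left(-2475 - 27783000 + 132300 + 62370 + 1102500 - 5250\right) = -50015 - -26493555 = -50015 + 26493555 = 26443540$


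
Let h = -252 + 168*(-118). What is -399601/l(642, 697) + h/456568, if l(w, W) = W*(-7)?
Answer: 6512395663/79556974 ≈ 81.858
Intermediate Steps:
l(w, W) = -7*W
h = -20076 (h = -252 - 19824 = -20076)
-399601/l(642, 697) + h/456568 = -399601/((-7*697)) - 20076/456568 = -399601/(-4879) - 20076*1/456568 = -399601*(-1/4879) - 717/16306 = 399601/4879 - 717/16306 = 6512395663/79556974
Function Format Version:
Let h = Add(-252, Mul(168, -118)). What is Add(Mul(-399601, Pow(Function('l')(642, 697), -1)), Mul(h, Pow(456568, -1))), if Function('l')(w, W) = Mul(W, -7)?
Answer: Rational(6512395663, 79556974) ≈ 81.858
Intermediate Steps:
Function('l')(w, W) = Mul(-7, W)
h = -20076 (h = Add(-252, -19824) = -20076)
Add(Mul(-399601, Pow(Function('l')(642, 697), -1)), Mul(h, Pow(456568, -1))) = Add(Mul(-399601, Pow(Mul(-7, 697), -1)), Mul(-20076, Pow(456568, -1))) = Add(Mul(-399601, Pow(-4879, -1)), Mul(-20076, Rational(1, 456568))) = Add(Mul(-399601, Rational(-1, 4879)), Rational(-717, 16306)) = Add(Rational(399601, 4879), Rational(-717, 16306)) = Rational(6512395663, 79556974)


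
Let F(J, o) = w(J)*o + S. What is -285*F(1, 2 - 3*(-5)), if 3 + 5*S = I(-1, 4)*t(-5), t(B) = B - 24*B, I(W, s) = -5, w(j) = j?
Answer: 28101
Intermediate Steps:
t(B) = -23*B (t(B) = B - 24*B = -23*B)
S = -578/5 (S = -3/5 + (-(-115)*(-5))/5 = -3/5 + (-5*115)/5 = -3/5 + (1/5)*(-575) = -3/5 - 115 = -578/5 ≈ -115.60)
F(J, o) = -578/5 + J*o (F(J, o) = J*o - 578/5 = -578/5 + J*o)
-285*F(1, 2 - 3*(-5)) = -285*(-578/5 + 1*(2 - 3*(-5))) = -285*(-578/5 + 1*(2 + 15)) = -285*(-578/5 + 1*17) = -285*(-578/5 + 17) = -285*(-493/5) = 28101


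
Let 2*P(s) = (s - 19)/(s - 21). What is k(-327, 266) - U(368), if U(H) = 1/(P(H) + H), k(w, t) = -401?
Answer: -102552835/255741 ≈ -401.00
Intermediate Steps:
P(s) = (-19 + s)/(2*(-21 + s)) (P(s) = ((s - 19)/(s - 21))/2 = ((-19 + s)/(-21 + s))/2 = (-19 + s)/(2*(-21 + s)))
U(H) = 1/(H + (-19 + H)/(2*(-21 + H))) (U(H) = 1/((-19 + H)/(2*(-21 + H)) + H) = 1/(H + (-19 + H)/(2*(-21 + H))))
k(-327, 266) - U(368) = -401 - 2*(-21 + 368)/(-19 + 368 + 2*368*(-21 + 368)) = -401 - 2*347/(-19 + 368 + 2*368*347) = -401 - 2*347/(-19 + 368 + 255392) = -401 - 2*347/255741 = -401 - 1*694/255741 = -401 - 694/255741 = -102552835/255741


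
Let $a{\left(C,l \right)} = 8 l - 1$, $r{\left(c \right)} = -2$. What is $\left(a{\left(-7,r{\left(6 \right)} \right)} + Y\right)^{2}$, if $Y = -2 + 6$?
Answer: $169$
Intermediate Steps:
$a{\left(C,l \right)} = -1 + 8 l$
$Y = 4$
$\left(a{\left(-7,r{\left(6 \right)} \right)} + Y\right)^{2} = \left(\left(-1 + 8 \left(-2\right)\right) + 4\right)^{2} = \left(\left(-1 - 16\right) + 4\right)^{2} = \left(-17 + 4\right)^{2} = \left(-13\right)^{2} = 169$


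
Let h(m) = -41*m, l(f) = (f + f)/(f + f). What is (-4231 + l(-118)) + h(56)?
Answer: -6526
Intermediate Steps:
l(f) = 1 (l(f) = (2*f)/((2*f)) = (2*f)*(1/(2*f)) = 1)
(-4231 + l(-118)) + h(56) = (-4231 + 1) - 41*56 = -4230 - 2296 = -6526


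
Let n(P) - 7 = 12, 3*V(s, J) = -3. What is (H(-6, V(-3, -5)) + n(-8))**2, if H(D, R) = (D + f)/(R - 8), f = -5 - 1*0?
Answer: 33124/81 ≈ 408.94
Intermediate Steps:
f = -5 (f = -5 + 0 = -5)
V(s, J) = -1 (V(s, J) = (1/3)*(-3) = -1)
n(P) = 19 (n(P) = 7 + 12 = 19)
H(D, R) = (-5 + D)/(-8 + R) (H(D, R) = (D - 5)/(R - 8) = (-5 + D)/(-8 + R))
(H(-6, V(-3, -5)) + n(-8))**2 = ((-5 - 6)/(-8 - 1) + 19)**2 = (-11/(-9) + 19)**2 = (-1/9*(-11) + 19)**2 = (11/9 + 19)**2 = (182/9)**2 = 33124/81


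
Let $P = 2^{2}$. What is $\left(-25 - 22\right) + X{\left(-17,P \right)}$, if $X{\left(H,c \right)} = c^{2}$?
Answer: $-31$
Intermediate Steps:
$P = 4$
$\left(-25 - 22\right) + X{\left(-17,P \right)} = \left(-25 - 22\right) + 4^{2} = -47 + 16 = -31$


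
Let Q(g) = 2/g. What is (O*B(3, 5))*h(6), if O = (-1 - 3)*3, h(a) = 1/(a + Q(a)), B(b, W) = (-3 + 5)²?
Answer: -144/19 ≈ -7.5789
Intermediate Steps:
B(b, W) = 4 (B(b, W) = 2² = 4)
h(a) = 1/(a + 2/a)
O = -12 (O = -4*3 = -12)
(O*B(3, 5))*h(6) = (-12*4)*(6/(2 + 6²)) = -288/(2 + 36) = -288/38 = -48*3/19 = -144/19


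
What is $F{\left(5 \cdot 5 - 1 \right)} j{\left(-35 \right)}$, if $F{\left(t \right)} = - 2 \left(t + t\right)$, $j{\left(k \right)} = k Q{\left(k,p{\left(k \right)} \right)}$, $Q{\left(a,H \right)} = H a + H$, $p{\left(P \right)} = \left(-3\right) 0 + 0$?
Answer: $0$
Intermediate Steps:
$p{\left(P \right)} = 0$ ($p{\left(P \right)} = 0 + 0 = 0$)
$Q{\left(a,H \right)} = H + H a$
$j{\left(k \right)} = 0$ ($j{\left(k \right)} = k 0 \left(1 + k\right) = k 0 = 0$)
$F{\left(t \right)} = - 4 t$ ($F{\left(t \right)} = - 2 \cdot 2 t = - 4 t$)
$F{\left(5 \cdot 5 - 1 \right)} j{\left(-35 \right)} = - 4 \left(5 \cdot 5 - 1\right) 0 = - 4 \left(25 - 1\right) 0 = \left(-4\right) 24 \cdot 0 = \left(-96\right) 0 = 0$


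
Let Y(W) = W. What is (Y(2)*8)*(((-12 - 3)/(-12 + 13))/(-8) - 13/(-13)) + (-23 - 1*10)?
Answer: 13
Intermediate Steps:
(Y(2)*8)*(((-12 - 3)/(-12 + 13))/(-8) - 13/(-13)) + (-23 - 1*10) = (2*8)*(((-12 - 3)/(-12 + 13))/(-8) - 13/(-13)) + (-23 - 1*10) = 16*(-15/1*(-1/8) - 13*(-1/13)) + (-23 - 10) = 16*(-15*1*(-1/8) + 1) - 33 = 16*(-15*(-1/8) + 1) - 33 = 16*(15/8 + 1) - 33 = 16*(23/8) - 33 = 46 - 33 = 13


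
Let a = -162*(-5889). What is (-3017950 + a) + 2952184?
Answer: 888252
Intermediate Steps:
a = 954018
(-3017950 + a) + 2952184 = (-3017950 + 954018) + 2952184 = -2063932 + 2952184 = 888252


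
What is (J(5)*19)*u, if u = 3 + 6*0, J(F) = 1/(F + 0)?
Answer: 57/5 ≈ 11.400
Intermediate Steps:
J(F) = 1/F
u = 3 (u = 3 + 0 = 3)
(J(5)*19)*u = (19/5)*3 = 57/5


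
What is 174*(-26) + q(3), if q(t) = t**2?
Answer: -4515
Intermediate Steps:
174*(-26) + q(3) = 174*(-26) + 3**2 = -4524 + 9 = -4515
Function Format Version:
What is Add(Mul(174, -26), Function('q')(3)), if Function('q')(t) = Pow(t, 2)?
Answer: -4515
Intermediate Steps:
Add(Mul(174, -26), Function('q')(3)) = Add(Mul(174, -26), Pow(3, 2)) = Add(-4524, 9) = -4515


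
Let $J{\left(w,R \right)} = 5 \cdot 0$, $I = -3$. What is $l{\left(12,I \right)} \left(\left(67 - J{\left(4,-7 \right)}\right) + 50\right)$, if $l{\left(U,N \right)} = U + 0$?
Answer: $1404$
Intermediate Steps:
$J{\left(w,R \right)} = 0$
$l{\left(U,N \right)} = U$
$l{\left(12,I \right)} \left(\left(67 - J{\left(4,-7 \right)}\right) + 50\right) = 12 \left(\left(67 - 0\right) + 50\right) = 12 \left(\left(67 + 0\right) + 50\right) = 12 \left(67 + 50\right) = 12 \cdot 117 = 1404$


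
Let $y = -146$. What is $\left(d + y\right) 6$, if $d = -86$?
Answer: $-1392$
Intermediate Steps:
$\left(d + y\right) 6 = \left(-86 - 146\right) 6 = \left(-232\right) 6 = -1392$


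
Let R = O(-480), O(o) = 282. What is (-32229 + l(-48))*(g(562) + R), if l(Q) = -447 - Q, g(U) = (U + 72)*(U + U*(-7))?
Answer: 69744503448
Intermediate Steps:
g(U) = -6*U*(72 + U) (g(U) = (72 + U)*(U - 7*U) = (72 + U)*(-6*U) = -6*U*(72 + U))
R = 282
(-32229 + l(-48))*(g(562) + R) = (-32229 + (-447 - 1*(-48)))*(-6*562*(72 + 562) + 282) = (-32229 + (-447 + 48))*(-6*562*634 + 282) = (-32229 - 399)*(-2137848 + 282) = -32628*(-2137566) = 69744503448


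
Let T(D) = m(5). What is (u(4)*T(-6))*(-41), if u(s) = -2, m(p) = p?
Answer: 410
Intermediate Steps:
T(D) = 5
(u(4)*T(-6))*(-41) = -2*5*(-41) = -10*(-41) = 410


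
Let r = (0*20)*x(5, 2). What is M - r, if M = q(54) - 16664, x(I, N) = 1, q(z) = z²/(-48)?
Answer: -66899/4 ≈ -16725.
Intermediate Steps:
q(z) = -z²/48
M = -66899/4 (M = -1/48*54² - 16664 = -1/48*2916 - 16664 = -243/4 - 16664 = -66899/4 ≈ -16725.)
r = 0 (r = (0*20)*1 = 0*1 = 0)
M - r = -66899/4 - 1*0 = -66899/4 + 0 = -66899/4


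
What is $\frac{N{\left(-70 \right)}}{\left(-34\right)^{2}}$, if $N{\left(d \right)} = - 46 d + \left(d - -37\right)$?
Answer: $\frac{3187}{1156} \approx 2.7569$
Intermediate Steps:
$N{\left(d \right)} = 37 - 45 d$ ($N{\left(d \right)} = - 46 d + \left(d + 37\right) = - 46 d + \left(37 + d\right) = 37 - 45 d$)
$\frac{N{\left(-70 \right)}}{\left(-34\right)^{2}} = \frac{37 - -3150}{\left(-34\right)^{2}} = \frac{37 + 3150}{1156} = 3187 \cdot \frac{1}{1156} = \frac{3187}{1156}$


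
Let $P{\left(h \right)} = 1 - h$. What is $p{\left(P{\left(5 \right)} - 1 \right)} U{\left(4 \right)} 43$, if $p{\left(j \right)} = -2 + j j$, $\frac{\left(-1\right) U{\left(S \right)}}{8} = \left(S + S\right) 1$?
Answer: $-63296$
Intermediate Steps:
$U{\left(S \right)} = - 16 S$ ($U{\left(S \right)} = - 8 \left(S + S\right) 1 = - 8 \cdot 2 S 1 = - 8 \cdot 2 S = - 16 S$)
$p{\left(j \right)} = -2 + j^{2}$
$p{\left(P{\left(5 \right)} - 1 \right)} U{\left(4 \right)} 43 = \left(-2 + \left(\left(1 - 5\right) - 1\right)^{2}\right) \left(\left(-16\right) 4\right) 43 = \left(-2 + \left(\left(1 - 5\right) - 1\right)^{2}\right) \left(-64\right) 43 = \left(-2 + \left(-4 - 1\right)^{2}\right) \left(-64\right) 43 = \left(-2 + \left(-5\right)^{2}\right) \left(-64\right) 43 = \left(-2 + 25\right) \left(-64\right) 43 = 23 \left(-64\right) 43 = \left(-1472\right) 43 = -63296$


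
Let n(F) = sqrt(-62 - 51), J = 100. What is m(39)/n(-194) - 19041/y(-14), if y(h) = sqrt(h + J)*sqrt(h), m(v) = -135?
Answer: 3*I*(27090*sqrt(113) + 717211*sqrt(301))/68026 ≈ 561.45*I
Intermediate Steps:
n(F) = I*sqrt(113) (n(F) = sqrt(-113) = I*sqrt(113))
y(h) = sqrt(h)*sqrt(100 + h) (y(h) = sqrt(h + 100)*sqrt(h) = sqrt(100 + h)*sqrt(h) = sqrt(h)*sqrt(100 + h))
m(39)/n(-194) - 19041/y(-14) = -135*(-I*sqrt(113)/113) - 19041*(-I*sqrt(14)/(14*sqrt(100 - 14))) = -(-135)*I*sqrt(113)/113 - 19041*(-I*sqrt(301)/602) = 135*I*sqrt(113)/113 - 19041*(-I*sqrt(301)/602) = 135*I*sqrt(113)/113 - (-19041)*I*sqrt(301)/602 = 135*I*sqrt(113)/113 + 19041*I*sqrt(301)/602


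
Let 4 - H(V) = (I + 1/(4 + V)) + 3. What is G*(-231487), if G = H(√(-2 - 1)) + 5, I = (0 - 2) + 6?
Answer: 231487*(-2*√3 + 7*I)/(√3 - 4*I) ≈ -4.1424e+5 - 21103.0*I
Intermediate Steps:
I = 4 (I = -2 + 6 = 4)
H(V) = -3 - 1/(4 + V) (H(V) = 4 - ((4 + 1/(4 + V)) + 3) = 4 - (7 + 1/(4 + V)) = 4 + (-7 - 1/(4 + V)) = -3 - 1/(4 + V))
G = 5 + (-13 - 3*I*√3)/(4 + I*√3) (G = (-13 - 3*√(-2 - 1))/(4 + √(-2 - 1)) + 5 = (-13 - 3*I*√3)/(4 + √(-3)) + 5 = (-13 - 3*I*√3)/(4 + I*√3) + 5 = 5 + (-13 - 3*I*√3)/(4 + I*√3) ≈ 1.7895 + 0.091161*I)
G*(-231487) = (34/19 + I*√3/19)*(-231487) = -7870558/19 - 231487*I*√3/19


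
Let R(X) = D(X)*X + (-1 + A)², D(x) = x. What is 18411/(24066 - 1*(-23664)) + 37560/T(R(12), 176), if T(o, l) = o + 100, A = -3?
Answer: 29958761/206830 ≈ 144.85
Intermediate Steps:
R(X) = 16 + X² (R(X) = X*X + (-1 - 3)² = X² + (-4)² = X² + 16 = 16 + X²)
T(o, l) = 100 + o
18411/(24066 - 1*(-23664)) + 37560/T(R(12), 176) = 18411/(24066 - 1*(-23664)) + 37560/(100 + (16 + 12²)) = 18411/(24066 + 23664) + 37560/(100 + (16 + 144)) = 18411/47730 + 37560/(100 + 160) = 18411*(1/47730) + 37560/260 = 6137/15910 + 37560*(1/260) = 6137/15910 + 1878/13 = 29958761/206830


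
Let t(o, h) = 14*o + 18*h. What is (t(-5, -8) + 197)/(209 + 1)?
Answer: -17/210 ≈ -0.080952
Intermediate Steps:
(t(-5, -8) + 197)/(209 + 1) = ((14*(-5) + 18*(-8)) + 197)/(209 + 1) = ((-70 - 144) + 197)/210 = (-214 + 197)*(1/210) = -17*1/210 = -17/210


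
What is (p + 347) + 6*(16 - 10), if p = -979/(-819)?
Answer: 314656/819 ≈ 384.20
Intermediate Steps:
p = 979/819 (p = -979*(-1/819) = 979/819 ≈ 1.1954)
(p + 347) + 6*(16 - 10) = (979/819 + 347) + 6*(16 - 10) = 285172/819 + 6*6 = 285172/819 + 36 = 314656/819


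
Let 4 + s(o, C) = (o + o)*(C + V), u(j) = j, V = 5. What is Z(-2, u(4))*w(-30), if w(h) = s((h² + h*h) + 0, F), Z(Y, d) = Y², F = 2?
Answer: 100784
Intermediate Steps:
s(o, C) = -4 + 2*o*(5 + C) (s(o, C) = -4 + (o + o)*(C + 5) = -4 + (2*o)*(5 + C) = -4 + 2*o*(5 + C))
w(h) = -4 + 28*h² (w(h) = -4 + 10*((h² + h*h) + 0) + 2*2*((h² + h*h) + 0) = -4 + 10*((h² + h²) + 0) + 2*2*((h² + h²) + 0) = -4 + 10*(2*h² + 0) + 2*2*(2*h² + 0) = -4 + 10*(2*h²) + 2*2*(2*h²) = -4 + 20*h² + 8*h² = -4 + 28*h²)
Z(-2, u(4))*w(-30) = (-2)²*(-4 + 28*(-30)²) = 4*(-4 + 28*900) = 4*(-4 + 25200) = 4*25196 = 100784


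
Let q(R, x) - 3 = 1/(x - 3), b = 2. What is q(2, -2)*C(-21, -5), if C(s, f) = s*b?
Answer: -588/5 ≈ -117.60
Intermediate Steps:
q(R, x) = 3 + 1/(-3 + x) (q(R, x) = 3 + 1/(x - 3) = 3 + 1/(-3 + x))
C(s, f) = 2*s (C(s, f) = s*2 = 2*s)
q(2, -2)*C(-21, -5) = ((-8 + 3*(-2))/(-3 - 2))*(2*(-21)) = ((-8 - 6)/(-5))*(-42) = -⅕*(-14)*(-42) = (14/5)*(-42) = -588/5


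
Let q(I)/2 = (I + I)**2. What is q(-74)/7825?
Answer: 43808/7825 ≈ 5.5985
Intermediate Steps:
q(I) = 8*I**2 (q(I) = 2*(I + I)**2 = 2*(2*I)**2 = 2*(4*I**2) = 8*I**2)
q(-74)/7825 = (8*(-74)**2)/7825 = (8*5476)*(1/7825) = 43808*(1/7825) = 43808/7825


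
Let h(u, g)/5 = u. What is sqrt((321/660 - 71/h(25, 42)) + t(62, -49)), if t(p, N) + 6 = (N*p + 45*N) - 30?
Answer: I*sqrt(1596922195)/550 ≈ 72.657*I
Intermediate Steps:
h(u, g) = 5*u
t(p, N) = -36 + 45*N + N*p (t(p, N) = -6 + ((N*p + 45*N) - 30) = -6 + ((45*N + N*p) - 30) = -6 + (-30 + 45*N + N*p) = -36 + 45*N + N*p)
sqrt((321/660 - 71/h(25, 42)) + t(62, -49)) = sqrt((321/660 - 71/(5*25)) + (-36 + 45*(-49) - 49*62)) = sqrt((321*(1/660) - 71/125) + (-36 - 2205 - 3038)) = sqrt((107/220 - 71*1/125) - 5279) = sqrt((107/220 - 71/125) - 5279) = sqrt(-449/5500 - 5279) = sqrt(-29034949/5500) = I*sqrt(1596922195)/550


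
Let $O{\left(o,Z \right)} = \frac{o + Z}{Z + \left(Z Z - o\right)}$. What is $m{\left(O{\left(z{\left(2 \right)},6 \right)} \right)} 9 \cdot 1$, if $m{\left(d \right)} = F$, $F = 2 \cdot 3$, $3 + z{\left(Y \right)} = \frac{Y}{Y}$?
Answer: $54$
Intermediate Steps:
$z{\left(Y \right)} = -2$ ($z{\left(Y \right)} = -3 + \frac{Y}{Y} = -3 + 1 = -2$)
$F = 6$
$O{\left(o,Z \right)} = \frac{Z + o}{Z + Z^{2} - o}$ ($O{\left(o,Z \right)} = \frac{Z + o}{Z + \left(Z^{2} - o\right)} = \frac{Z + o}{Z + Z^{2} - o}$)
$m{\left(d \right)} = 6$
$m{\left(O{\left(z{\left(2 \right)},6 \right)} \right)} 9 \cdot 1 = 6 \cdot 9 \cdot 1 = 54 \cdot 1 = 54$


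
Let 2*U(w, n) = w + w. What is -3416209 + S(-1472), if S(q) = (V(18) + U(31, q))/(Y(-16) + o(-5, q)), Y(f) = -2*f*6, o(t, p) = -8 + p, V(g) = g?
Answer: -628582463/184 ≈ -3.4162e+6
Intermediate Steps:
U(w, n) = w (U(w, n) = (w + w)/2 = (2*w)/2 = w)
Y(f) = -12*f
S(q) = 49/(184 + q) (S(q) = (18 + 31)/(-12*(-16) + (-8 + q)) = 49/(192 + (-8 + q)) = 49/(184 + q))
-3416209 + S(-1472) = -3416209 + 49/(184 - 1472) = -3416209 + 49/(-1288) = -3416209 + 49*(-1/1288) = -3416209 - 7/184 = -628582463/184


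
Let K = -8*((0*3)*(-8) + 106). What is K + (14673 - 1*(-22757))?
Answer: 36582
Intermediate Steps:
K = -848 (K = -8*(0*(-8) + 106) = -8*(0 + 106) = -8*106 = -848)
K + (14673 - 1*(-22757)) = -848 + (14673 - 1*(-22757)) = -848 + (14673 + 22757) = -848 + 37430 = 36582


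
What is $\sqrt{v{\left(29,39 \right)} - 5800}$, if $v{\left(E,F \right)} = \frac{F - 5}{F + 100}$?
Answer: $\frac{3 i \sqrt{12450786}}{139} \approx 76.156 i$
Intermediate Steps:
$v{\left(E,F \right)} = \frac{-5 + F}{100 + F}$
$\sqrt{v{\left(29,39 \right)} - 5800} = \sqrt{\frac{-5 + 39}{100 + 39} - 5800} = \sqrt{\frac{1}{139} \cdot 34 - 5800} = \sqrt{\frac{34}{139} - 5800} = \sqrt{- \frac{806166}{139}} = \frac{3 i \sqrt{12450786}}{139}$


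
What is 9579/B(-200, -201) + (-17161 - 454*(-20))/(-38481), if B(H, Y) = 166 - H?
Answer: 123855715/4694682 ≈ 26.382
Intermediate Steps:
9579/B(-200, -201) + (-17161 - 454*(-20))/(-38481) = 9579/(166 - 1*(-200)) + (-17161 - 454*(-20))/(-38481) = 9579/(166 + 200) + (-17161 - 1*(-9080))*(-1/38481) = 9579/366 + (-17161 + 9080)*(-1/38481) = 9579*(1/366) - 8081*(-1/38481) = 3193/122 + 8081/38481 = 123855715/4694682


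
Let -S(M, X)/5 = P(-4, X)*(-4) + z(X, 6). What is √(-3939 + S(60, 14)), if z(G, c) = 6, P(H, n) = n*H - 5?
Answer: I*√5189 ≈ 72.035*I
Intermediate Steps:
P(H, n) = -5 + H*n (P(H, n) = H*n - 5 = -5 + H*n)
S(M, X) = -130 - 80*X (S(M, X) = -5*((-5 - 4*X)*(-4) + 6) = -5*((20 + 16*X) + 6) = -5*(26 + 16*X) = -130 - 80*X)
√(-3939 + S(60, 14)) = √(-3939 + (-130 - 80*14)) = √(-3939 + (-130 - 1120)) = √(-3939 - 1250) = √(-5189) = I*√5189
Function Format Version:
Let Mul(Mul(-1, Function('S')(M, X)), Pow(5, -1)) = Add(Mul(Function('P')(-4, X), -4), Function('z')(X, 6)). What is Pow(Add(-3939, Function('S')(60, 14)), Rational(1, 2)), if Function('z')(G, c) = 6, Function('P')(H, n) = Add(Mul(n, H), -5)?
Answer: Mul(I, Pow(5189, Rational(1, 2))) ≈ Mul(72.035, I)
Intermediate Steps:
Function('P')(H, n) = Add(-5, Mul(H, n)) (Function('P')(H, n) = Add(Mul(H, n), -5) = Add(-5, Mul(H, n)))
Function('S')(M, X) = Add(-130, Mul(-80, X)) (Function('S')(M, X) = Mul(-5, Add(Mul(Add(-5, Mul(-4, X)), -4), 6)) = Mul(-5, Add(Add(20, Mul(16, X)), 6)) = Mul(-5, Add(26, Mul(16, X))) = Add(-130, Mul(-80, X)))
Pow(Add(-3939, Function('S')(60, 14)), Rational(1, 2)) = Pow(Add(-3939, Add(-130, Mul(-80, 14))), Rational(1, 2)) = Pow(Add(-3939, Add(-130, -1120)), Rational(1, 2)) = Pow(Add(-3939, -1250), Rational(1, 2)) = Pow(-5189, Rational(1, 2)) = Mul(I, Pow(5189, Rational(1, 2)))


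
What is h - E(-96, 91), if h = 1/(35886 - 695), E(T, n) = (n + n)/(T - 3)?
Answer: 6404861/3483909 ≈ 1.8384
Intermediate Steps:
E(T, n) = 2*n/(-3 + T) (E(T, n) = (2*n)/(-3 + T) = 2*n/(-3 + T))
h = 1/35191 ≈ 2.8416e-5
h - E(-96, 91) = 1/35191 - 2*91/(-3 - 96) = 1/35191 - 2*91/(-99) = 1/35191 - 2*91*(-1)/99 = 1/35191 - 1*(-182/99) = 1/35191 + 182/99 = 6404861/3483909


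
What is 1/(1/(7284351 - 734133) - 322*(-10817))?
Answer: 6550218/22814894010133 ≈ 2.8710e-7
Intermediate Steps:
1/(1/(7284351 - 734133) - 322*(-10817)) = 1/(1/6550218 + 3483074) = 1/(22814894010133/6550218) = 6550218/22814894010133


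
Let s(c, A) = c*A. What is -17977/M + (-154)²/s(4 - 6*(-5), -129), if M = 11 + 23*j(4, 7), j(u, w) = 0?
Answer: -39553999/24123 ≈ -1639.7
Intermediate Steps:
M = 11 (M = 11 + 23*0 = 11 + 0 = 11)
s(c, A) = A*c
-17977/M + (-154)²/s(4 - 6*(-5), -129) = -17977/11 + (-154)²/((-129*(4 - 6*(-5)))) = -17977*1/11 + 23716/((-129*(4 + 30))) = -17977/11 + 23716/((-129*34)) = -17977/11 + 23716/(-4386) = -17977/11 + 23716*(-1/4386) = -17977/11 - 11858/2193 = -39553999/24123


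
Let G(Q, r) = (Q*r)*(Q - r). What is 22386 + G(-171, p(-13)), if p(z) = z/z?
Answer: 51798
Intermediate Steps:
p(z) = 1
G(Q, r) = Q*r*(Q - r)
22386 + G(-171, p(-13)) = 22386 - 171*1*(-171 - 1*1) = 22386 - 171*1*(-171 - 1) = 22386 - 171*1*(-172) = 22386 + 29412 = 51798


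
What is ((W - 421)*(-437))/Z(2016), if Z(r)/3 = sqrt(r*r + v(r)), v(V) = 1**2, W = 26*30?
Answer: -156883*sqrt(4064257)/12192771 ≈ -25.940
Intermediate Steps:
W = 780
v(V) = 1
Z(r) = 3*sqrt(1 + r**2) (Z(r) = 3*sqrt(r*r + 1) = 3*sqrt(r**2 + 1) = 3*sqrt(1 + r**2))
((W - 421)*(-437))/Z(2016) = ((780 - 421)*(-437))/((3*sqrt(1 + 2016**2))) = (359*(-437))/((3*sqrt(1 + 4064256))) = -156883*sqrt(4064257)/12192771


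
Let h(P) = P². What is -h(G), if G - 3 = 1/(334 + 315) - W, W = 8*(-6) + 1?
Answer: -1053067401/421201 ≈ -2500.2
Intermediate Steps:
W = -47 (W = -48 + 1 = -47)
G = 32451/649 (G = 3 + (1/(334 + 315) - 1*(-47)) = 3 + (1/649 + 47) = 3 + 30504/649 = 32451/649 ≈ 50.002)
-h(G) = -(32451/649)² = -1*1053067401/421201 = -1053067401/421201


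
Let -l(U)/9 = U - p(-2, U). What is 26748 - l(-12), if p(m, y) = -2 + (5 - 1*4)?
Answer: 26649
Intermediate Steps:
p(m, y) = -1 (p(m, y) = -2 + (5 - 4) = -2 + 1 = -1)
l(U) = -9 - 9*U (l(U) = -9*(U - 1*(-1)) = -9*(U + 1) = -9*(1 + U) = -9 - 9*U)
26748 - l(-12) = 26748 - (-9 - 9*(-12)) = 26748 - (-9 + 108) = 26748 - 1*99 = 26748 - 99 = 26649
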